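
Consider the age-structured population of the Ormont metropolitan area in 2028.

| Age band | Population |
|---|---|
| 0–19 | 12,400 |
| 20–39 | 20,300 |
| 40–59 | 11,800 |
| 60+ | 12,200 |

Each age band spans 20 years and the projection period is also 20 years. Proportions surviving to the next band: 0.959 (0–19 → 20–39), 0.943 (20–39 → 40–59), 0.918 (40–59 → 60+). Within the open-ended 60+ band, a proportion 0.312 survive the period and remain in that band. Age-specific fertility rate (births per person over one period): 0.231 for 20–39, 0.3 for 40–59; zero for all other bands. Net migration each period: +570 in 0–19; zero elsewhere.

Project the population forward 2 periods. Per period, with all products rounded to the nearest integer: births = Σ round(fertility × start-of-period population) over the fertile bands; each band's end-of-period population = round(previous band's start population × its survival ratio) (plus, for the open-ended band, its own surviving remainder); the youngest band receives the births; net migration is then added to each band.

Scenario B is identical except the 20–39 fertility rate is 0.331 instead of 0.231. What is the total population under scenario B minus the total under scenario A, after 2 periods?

3136

Period 1.
Births: 20300 × 0.231 = 4689, 11800 × 0.3 = 3540 — total 8229
20–39: 12400 × 0.959 = 11892
40–59: 20300 × 0.943 = 19143
60+: 11800 × 0.918 + 12200 × 0.312 = 10832 + 3806 = 14638
Net migration: 0–19 + 570 → 8799
→ [8799, 11892, 19143, 14638]
Period 2.
Births: 11892 × 0.231 = 2747, 19143 × 0.3 = 5743 — total 8490
20–39: 8799 × 0.959 = 8438
40–59: 11892 × 0.943 = 11214
60+: 19143 × 0.918 + 14638 × 0.312 = 17573 + 4567 = 22140
Net migration: 0–19 + 570 → 9060
→ [9060, 8438, 11214, 22140]
Scenario A total after 2 periods: 50852
Scenario B projection —
Period 1.
Births: 20300 × 0.331 = 6719, 11800 × 0.3 = 3540 — total 10259
20–39: 12400 × 0.959 = 11892
40–59: 20300 × 0.943 = 19143
60+: 11800 × 0.918 + 12200 × 0.312 = 10832 + 3806 = 14638
Net migration: 0–19 + 570 → 10829
→ [10829, 11892, 19143, 14638]
Period 2.
Births: 11892 × 0.331 = 3936, 19143 × 0.3 = 5743 — total 9679
20–39: 10829 × 0.959 = 10385
40–59: 11892 × 0.943 = 11214
60+: 19143 × 0.918 + 14638 × 0.312 = 17573 + 4567 = 22140
Net migration: 0–19 + 570 → 10249
→ [10249, 10385, 11214, 22140]
Scenario B total after 2 periods: 53988
Difference B − A = 53988 − 50852 = 3136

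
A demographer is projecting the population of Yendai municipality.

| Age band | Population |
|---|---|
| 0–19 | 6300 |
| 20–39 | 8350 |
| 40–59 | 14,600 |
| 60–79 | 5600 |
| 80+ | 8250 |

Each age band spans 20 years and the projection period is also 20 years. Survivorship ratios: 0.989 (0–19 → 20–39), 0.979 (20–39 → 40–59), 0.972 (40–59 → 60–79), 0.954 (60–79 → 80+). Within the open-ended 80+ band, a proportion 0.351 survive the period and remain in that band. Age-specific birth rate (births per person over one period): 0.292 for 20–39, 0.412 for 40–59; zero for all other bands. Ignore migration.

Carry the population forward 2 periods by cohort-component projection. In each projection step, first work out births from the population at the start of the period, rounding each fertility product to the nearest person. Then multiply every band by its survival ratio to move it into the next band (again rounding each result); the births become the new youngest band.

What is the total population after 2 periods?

After projecting period 1:
Births: 8350 * 0.292 = 2438  |  14600 * 0.412 = 6015 ⇒ total 8453
20–39: 6300 * 0.989 = 6231
40–59: 8350 * 0.979 = 8175
60–79: 14600 * 0.972 = 14191
80+: 5600 * 0.954 + 8250 * 0.351 = 5342 + 2896 = 8238
→ [8453, 6231, 8175, 14191, 8238]
After projecting period 2:
Births: 6231 * 0.292 = 1819  |  8175 * 0.412 = 3368 ⇒ total 5187
20–39: 8453 * 0.989 = 8360
40–59: 6231 * 0.979 = 6100
60–79: 8175 * 0.972 = 7946
80+: 14191 * 0.954 + 8238 * 0.351 = 13538 + 2892 = 16430
→ [5187, 8360, 6100, 7946, 16430]
Total after period 2: 5187 + 8360 + 6100 + 7946 + 16430 = 44023

44023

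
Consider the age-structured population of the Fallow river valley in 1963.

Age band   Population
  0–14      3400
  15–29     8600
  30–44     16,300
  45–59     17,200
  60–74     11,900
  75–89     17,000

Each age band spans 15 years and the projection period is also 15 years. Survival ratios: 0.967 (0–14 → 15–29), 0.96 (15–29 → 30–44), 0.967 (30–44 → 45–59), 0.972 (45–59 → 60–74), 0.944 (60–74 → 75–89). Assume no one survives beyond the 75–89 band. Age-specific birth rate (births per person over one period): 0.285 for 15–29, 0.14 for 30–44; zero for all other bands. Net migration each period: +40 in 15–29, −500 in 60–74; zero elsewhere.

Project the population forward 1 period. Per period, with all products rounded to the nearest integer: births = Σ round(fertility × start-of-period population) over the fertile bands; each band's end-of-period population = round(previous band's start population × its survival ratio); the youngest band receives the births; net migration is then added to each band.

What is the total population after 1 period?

59531

(Groups numbered youngest = 1 to oldest = 6.)
[period 1]
Births: 8600 * 0.285 = 2451 ; 16300 * 0.14 = 2282 → 4733
Group 2: 3400 * 0.967 = 3288
Group 3: 8600 * 0.96 = 8256
Group 4: 16300 * 0.967 = 15762
Group 5: 17200 * 0.972 = 16718
Group 6: 11900 * 0.944 = 11234
Net migration: Group 2 + 40 → 3328; Group 5 − 500 → 16218
Population now: 0–14=4733, 15–29=3328, 30–44=8256, 45–59=15762, 60–74=16218, 75–89=11234
Total after period 1: 4733 + 3328 + 8256 + 15762 + 16218 + 11234 = 59531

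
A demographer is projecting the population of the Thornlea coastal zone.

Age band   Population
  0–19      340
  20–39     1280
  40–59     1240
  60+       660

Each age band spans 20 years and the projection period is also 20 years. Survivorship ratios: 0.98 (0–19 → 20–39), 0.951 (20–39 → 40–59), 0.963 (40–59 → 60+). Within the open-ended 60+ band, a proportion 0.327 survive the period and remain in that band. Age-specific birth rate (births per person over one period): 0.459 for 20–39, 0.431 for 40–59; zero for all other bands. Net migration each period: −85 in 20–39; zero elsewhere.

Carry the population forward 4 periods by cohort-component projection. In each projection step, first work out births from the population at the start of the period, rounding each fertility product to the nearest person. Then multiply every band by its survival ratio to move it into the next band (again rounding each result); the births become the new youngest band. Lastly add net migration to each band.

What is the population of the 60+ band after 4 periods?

Numbering the groups 1..4 from youngest to oldest:
[period 1]
Births: 1280 × 0.459 = 588 ; 1240 × 0.431 = 534 → total 1122
Group 2: 340 × 0.98 = 333
Group 3: 1280 × 0.951 = 1217
Group 4: 1240 × 0.963 + 660 × 0.327 = 1194 + 216 = 1410
Net migration: Group 2 − 85 → 248
Giving 1122 / 248 / 1217 / 1410.
[period 2]
Births: 248 × 0.459 = 114 ; 1217 × 0.431 = 525 → total 639
Group 2: 1122 × 0.98 = 1100
Group 3: 248 × 0.951 = 236
Group 4: 1217 × 0.963 + 1410 × 0.327 = 1172 + 461 = 1633
Net migration: Group 2 − 85 → 1015
Giving 639 / 1015 / 236 / 1633.
[period 3]
Births: 1015 × 0.459 = 466 ; 236 × 0.431 = 102 → total 568
Group 2: 639 × 0.98 = 626
Group 3: 1015 × 0.951 = 965
Group 4: 236 × 0.963 + 1633 × 0.327 = 227 + 534 = 761
Net migration: Group 2 − 85 → 541
Giving 568 / 541 / 965 / 761.
[period 4]
Births: 541 × 0.459 = 248 ; 965 × 0.431 = 416 → total 664
Group 2: 568 × 0.98 = 557
Group 3: 541 × 0.951 = 514
Group 4: 965 × 0.963 + 761 × 0.327 = 929 + 249 = 1178
Net migration: Group 2 − 85 → 472
Giving 664 / 472 / 514 / 1178.

1178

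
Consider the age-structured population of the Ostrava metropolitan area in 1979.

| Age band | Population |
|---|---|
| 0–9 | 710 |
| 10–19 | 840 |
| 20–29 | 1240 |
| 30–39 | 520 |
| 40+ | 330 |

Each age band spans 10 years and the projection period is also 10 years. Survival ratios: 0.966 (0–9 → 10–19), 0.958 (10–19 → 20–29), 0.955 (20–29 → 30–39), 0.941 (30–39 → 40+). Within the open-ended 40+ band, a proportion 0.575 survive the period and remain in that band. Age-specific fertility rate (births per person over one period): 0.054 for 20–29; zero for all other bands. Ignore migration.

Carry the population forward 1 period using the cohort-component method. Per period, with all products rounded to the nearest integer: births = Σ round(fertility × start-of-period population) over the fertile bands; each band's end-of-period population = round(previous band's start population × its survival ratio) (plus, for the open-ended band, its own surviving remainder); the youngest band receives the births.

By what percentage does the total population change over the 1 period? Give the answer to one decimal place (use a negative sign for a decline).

-6.0

Numbering the groups 1..5 from youngest to oldest:
— Period 1 —
Births: 1240 × 0.054 = 67
Group 2: 710 × 0.966 = 686
Group 3: 840 × 0.958 = 805
Group 4: 1240 × 0.955 = 1184
Group 5: 520 × 0.941 + 330 × 0.575 = 489 + 190 = 679
→ [67, 686, 805, 1184, 679]
Total: 3640 → 3421; change = -219; percentage change = -6.0%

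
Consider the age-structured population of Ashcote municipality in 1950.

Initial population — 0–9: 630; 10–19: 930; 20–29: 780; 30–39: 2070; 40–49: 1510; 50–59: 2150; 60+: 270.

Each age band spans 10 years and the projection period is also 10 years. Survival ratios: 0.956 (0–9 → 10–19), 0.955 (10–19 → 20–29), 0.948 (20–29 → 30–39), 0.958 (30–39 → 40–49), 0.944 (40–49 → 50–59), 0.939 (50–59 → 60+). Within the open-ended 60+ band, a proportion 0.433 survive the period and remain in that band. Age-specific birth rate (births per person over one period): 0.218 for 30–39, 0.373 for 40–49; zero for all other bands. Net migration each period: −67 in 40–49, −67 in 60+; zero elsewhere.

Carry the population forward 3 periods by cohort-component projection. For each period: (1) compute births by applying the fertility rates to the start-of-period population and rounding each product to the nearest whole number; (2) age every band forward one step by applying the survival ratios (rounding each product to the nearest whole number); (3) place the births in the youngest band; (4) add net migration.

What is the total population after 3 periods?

Let band 1 be 0–9 through band 7 = 60+.
— Period 1 —
Births: 2070 × 0.218 = 451 ; 1510 × 0.373 = 563 → 1014
Band 2: 630 × 0.956 = 602
Band 3: 930 × 0.955 = 888
Band 4: 780 × 0.948 = 739
Band 5: 2070 × 0.958 = 1983
Band 6: 1510 × 0.944 = 1425
Band 7: 2150 × 0.939 + 270 × 0.433 = 2019 + 117 = 2136
Net migration: Band 5 − 67 → 1916; Band 7 − 67 → 2069
Population now: 0–9=1014, 10–19=602, 20–29=888, 30–39=739, 40–49=1916, 50–59=1425, 60+=2069
— Period 2 —
Births: 739 × 0.218 = 161 ; 1916 × 0.373 = 715 → 876
Band 2: 1014 × 0.956 = 969
Band 3: 602 × 0.955 = 575
Band 4: 888 × 0.948 = 842
Band 5: 739 × 0.958 = 708
Band 6: 1916 × 0.944 = 1809
Band 7: 1425 × 0.939 + 2069 × 0.433 = 1338 + 896 = 2234
Net migration: Band 5 − 67 → 641; Band 7 − 67 → 2167
Population now: 0–9=876, 10–19=969, 20–29=575, 30–39=842, 40–49=641, 50–59=1809, 60+=2167
— Period 3 —
Births: 842 × 0.218 = 184 ; 641 × 0.373 = 239 → 423
Band 2: 876 × 0.956 = 837
Band 3: 969 × 0.955 = 925
Band 4: 575 × 0.948 = 545
Band 5: 842 × 0.958 = 807
Band 6: 641 × 0.944 = 605
Band 7: 1809 × 0.939 + 2167 × 0.433 = 1699 + 938 = 2637
Net migration: Band 5 − 67 → 740; Band 7 − 67 → 2570
Population now: 0–9=423, 10–19=837, 20–29=925, 30–39=545, 40–49=740, 50–59=605, 60+=2570
Total after period 3: 423 + 837 + 925 + 545 + 740 + 605 + 2570 = 6645

6645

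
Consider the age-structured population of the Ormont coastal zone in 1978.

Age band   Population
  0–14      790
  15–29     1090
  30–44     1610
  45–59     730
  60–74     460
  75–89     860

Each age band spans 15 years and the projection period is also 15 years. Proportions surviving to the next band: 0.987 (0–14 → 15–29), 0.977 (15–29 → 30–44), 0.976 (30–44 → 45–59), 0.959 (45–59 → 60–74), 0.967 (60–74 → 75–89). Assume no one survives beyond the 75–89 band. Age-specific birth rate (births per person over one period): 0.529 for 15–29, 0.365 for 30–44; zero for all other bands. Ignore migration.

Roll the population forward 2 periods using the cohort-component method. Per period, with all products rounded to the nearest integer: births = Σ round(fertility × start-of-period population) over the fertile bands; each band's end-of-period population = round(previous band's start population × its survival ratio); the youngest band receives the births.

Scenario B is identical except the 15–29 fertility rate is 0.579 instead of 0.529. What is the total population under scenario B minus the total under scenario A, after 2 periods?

92

— Period 1 —
Births: 1090 × 0.529 = 577, 1610 × 0.365 = 588 → 1165
15–29: 790 × 0.987 = 780
30–44: 1090 × 0.977 = 1065
45–59: 1610 × 0.976 = 1571
60–74: 730 × 0.959 = 700
75–89: 460 × 0.967 = 445
→ [1165, 780, 1065, 1571, 700, 445]
— Period 2 —
Births: 780 × 0.529 = 413, 1065 × 0.365 = 389 → 802
15–29: 1165 × 0.987 = 1150
30–44: 780 × 0.977 = 762
45–59: 1065 × 0.976 = 1039
60–74: 1571 × 0.959 = 1507
75–89: 700 × 0.967 = 677
→ [802, 1150, 762, 1039, 1507, 677]
Scenario A total after 2 periods: 5937
Scenario B projection —
— Period 1 —
Births: 1090 × 0.579 = 631, 1610 × 0.365 = 588 → 1219
15–29: 790 × 0.987 = 780
30–44: 1090 × 0.977 = 1065
45–59: 1610 × 0.976 = 1571
60–74: 730 × 0.959 = 700
75–89: 460 × 0.967 = 445
→ [1219, 780, 1065, 1571, 700, 445]
— Period 2 —
Births: 780 × 0.579 = 452, 1065 × 0.365 = 389 → 841
15–29: 1219 × 0.987 = 1203
30–44: 780 × 0.977 = 762
45–59: 1065 × 0.976 = 1039
60–74: 1571 × 0.959 = 1507
75–89: 700 × 0.967 = 677
→ [841, 1203, 762, 1039, 1507, 677]
Scenario B total after 2 periods: 6029
Difference B − A = 6029 − 5937 = 92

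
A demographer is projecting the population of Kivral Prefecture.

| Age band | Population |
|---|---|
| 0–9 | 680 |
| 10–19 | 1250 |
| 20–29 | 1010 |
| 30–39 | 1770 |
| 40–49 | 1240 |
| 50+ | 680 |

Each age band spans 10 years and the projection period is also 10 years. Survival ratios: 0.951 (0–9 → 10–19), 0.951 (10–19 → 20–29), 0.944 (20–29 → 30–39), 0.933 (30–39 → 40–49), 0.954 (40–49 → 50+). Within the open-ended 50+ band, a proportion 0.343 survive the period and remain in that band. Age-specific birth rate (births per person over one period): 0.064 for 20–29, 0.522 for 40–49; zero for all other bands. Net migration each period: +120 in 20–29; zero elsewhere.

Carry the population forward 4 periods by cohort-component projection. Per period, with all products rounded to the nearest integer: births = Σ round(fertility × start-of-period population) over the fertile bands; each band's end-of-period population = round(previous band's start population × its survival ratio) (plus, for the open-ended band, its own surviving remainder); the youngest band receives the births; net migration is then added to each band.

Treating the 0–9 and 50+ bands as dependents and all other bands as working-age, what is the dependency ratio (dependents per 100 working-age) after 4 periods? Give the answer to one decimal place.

80.7

Numbering the groups 1..6 from youngest to oldest:
After projecting period 1:
Births: 1010 * 0.064 = 65 ; 1240 * 0.522 = 647 → 712
Group 2: 680 * 0.951 = 647
Group 3: 1250 * 0.951 = 1189
Group 4: 1010 * 0.944 = 953
Group 5: 1770 * 0.933 = 1651
Group 6: 1240 * 0.954 + 680 * 0.343 = 1183 + 233 = 1416
Net migration: Group 3 + 120 → 1309
Population now: 0–9=712, 10–19=647, 20–29=1309, 30–39=953, 40–49=1651, 50+=1416
After projecting period 2:
Births: 1309 * 0.064 = 84 ; 1651 * 0.522 = 862 → 946
Group 2: 712 * 0.951 = 677
Group 3: 647 * 0.951 = 615
Group 4: 1309 * 0.944 = 1236
Group 5: 953 * 0.933 = 889
Group 6: 1651 * 0.954 + 1416 * 0.343 = 1575 + 486 = 2061
Net migration: Group 3 + 120 → 735
Population now: 0–9=946, 10–19=677, 20–29=735, 30–39=1236, 40–49=889, 50+=2061
After projecting period 3:
Births: 735 * 0.064 = 47 ; 889 * 0.522 = 464 → 511
Group 2: 946 * 0.951 = 900
Group 3: 677 * 0.951 = 644
Group 4: 735 * 0.944 = 694
Group 5: 1236 * 0.933 = 1153
Group 6: 889 * 0.954 + 2061 * 0.343 = 848 + 707 = 1555
Net migration: Group 3 + 120 → 764
Population now: 0–9=511, 10–19=900, 20–29=764, 30–39=694, 40–49=1153, 50+=1555
After projecting period 4:
Births: 764 * 0.064 = 49 ; 1153 * 0.522 = 602 → 651
Group 2: 511 * 0.951 = 486
Group 3: 900 * 0.951 = 856
Group 4: 764 * 0.944 = 721
Group 5: 694 * 0.933 = 648
Group 6: 1153 * 0.954 + 1555 * 0.343 = 1100 + 533 = 1633
Net migration: Group 3 + 120 → 976
Population now: 0–9=651, 10–19=486, 20–29=976, 30–39=721, 40–49=648, 50+=1633
Dependents (band 0–9 + band 50+) = 651 + 1633 = 2284; working-age = 2831; ratio = 2284/2831 × 100 = 80.7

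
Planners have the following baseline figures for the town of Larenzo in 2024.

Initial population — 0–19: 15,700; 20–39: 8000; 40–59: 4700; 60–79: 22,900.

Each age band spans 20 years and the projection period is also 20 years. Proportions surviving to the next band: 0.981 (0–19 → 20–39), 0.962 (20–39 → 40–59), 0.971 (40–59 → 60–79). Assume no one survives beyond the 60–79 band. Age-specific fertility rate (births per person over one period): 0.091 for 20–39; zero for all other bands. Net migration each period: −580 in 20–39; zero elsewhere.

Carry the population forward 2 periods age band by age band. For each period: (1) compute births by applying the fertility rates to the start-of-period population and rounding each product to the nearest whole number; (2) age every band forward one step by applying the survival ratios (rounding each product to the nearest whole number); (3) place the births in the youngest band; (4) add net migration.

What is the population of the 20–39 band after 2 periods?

134

Period 1.
Births: 8000 × 0.091 = 728
20–39: 15700 × 0.981 = 15402
40–59: 8000 × 0.962 = 7696
60–79: 4700 × 0.971 = 4564
Net migration: 20–39 − 580 → 14822
Giving 728 / 14822 / 7696 / 4564.
Period 2.
Births: 14822 × 0.091 = 1349
20–39: 728 × 0.981 = 714
40–59: 14822 × 0.962 = 14259
60–79: 7696 × 0.971 = 7473
Net migration: 20–39 − 580 → 134
Giving 1349 / 134 / 14259 / 7473.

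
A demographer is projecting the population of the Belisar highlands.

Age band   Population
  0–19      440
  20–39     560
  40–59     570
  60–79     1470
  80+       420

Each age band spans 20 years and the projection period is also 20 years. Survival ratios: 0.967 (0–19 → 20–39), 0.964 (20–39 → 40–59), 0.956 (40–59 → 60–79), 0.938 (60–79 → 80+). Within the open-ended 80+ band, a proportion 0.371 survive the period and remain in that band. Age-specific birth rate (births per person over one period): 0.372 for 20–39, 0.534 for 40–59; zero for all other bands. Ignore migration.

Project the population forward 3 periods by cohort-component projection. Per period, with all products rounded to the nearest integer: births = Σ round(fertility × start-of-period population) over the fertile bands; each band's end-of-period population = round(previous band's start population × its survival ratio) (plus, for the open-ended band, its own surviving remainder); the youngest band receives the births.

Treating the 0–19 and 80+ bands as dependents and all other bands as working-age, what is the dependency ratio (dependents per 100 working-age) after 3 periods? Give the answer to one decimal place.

99.1

After projecting period 1:
Births: 560 * 0.372 = 208 ; 570 * 0.534 = 304 ⇒ total 512
20–39: 440 * 0.967 = 425
40–59: 560 * 0.964 = 540
60–79: 570 * 0.956 = 545
80+: 1470 * 0.938 + 420 * 0.371 = 1379 + 156 = 1535
Population now: 0–19=512, 20–39=425, 40–59=540, 60–79=545, 80+=1535
After projecting period 2:
Births: 425 * 0.372 = 158 ; 540 * 0.534 = 288 ⇒ total 446
20–39: 512 * 0.967 = 495
40–59: 425 * 0.964 = 410
60–79: 540 * 0.956 = 516
80+: 545 * 0.938 + 1535 * 0.371 = 511 + 569 = 1080
Population now: 0–19=446, 20–39=495, 40–59=410, 60–79=516, 80+=1080
After projecting period 3:
Births: 495 * 0.372 = 184 ; 410 * 0.534 = 219 ⇒ total 403
20–39: 446 * 0.967 = 431
40–59: 495 * 0.964 = 477
60–79: 410 * 0.956 = 392
80+: 516 * 0.938 + 1080 * 0.371 = 484 + 401 = 885
Population now: 0–19=403, 20–39=431, 40–59=477, 60–79=392, 80+=885
Dependents (band 0–19 + band 80+) = 403 + 885 = 1288; working-age = 1300; ratio = 1288/1300 × 100 = 99.1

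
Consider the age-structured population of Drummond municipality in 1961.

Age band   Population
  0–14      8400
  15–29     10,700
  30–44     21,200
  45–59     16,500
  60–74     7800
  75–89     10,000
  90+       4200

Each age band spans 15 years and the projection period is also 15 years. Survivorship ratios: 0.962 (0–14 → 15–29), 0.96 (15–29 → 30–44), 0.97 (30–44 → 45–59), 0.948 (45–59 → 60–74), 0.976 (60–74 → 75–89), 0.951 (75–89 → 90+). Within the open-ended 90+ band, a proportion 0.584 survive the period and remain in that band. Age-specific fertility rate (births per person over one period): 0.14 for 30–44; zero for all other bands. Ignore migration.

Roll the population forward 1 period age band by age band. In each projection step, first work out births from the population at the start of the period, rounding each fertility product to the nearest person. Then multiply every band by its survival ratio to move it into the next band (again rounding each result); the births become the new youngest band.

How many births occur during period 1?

2968

Numbering the groups 1..7 from youngest to oldest:
After projecting period 1:
Births: 21200 × 0.14 = 2968
Group 2: 8400 × 0.962 = 8081
Group 3: 10700 × 0.96 = 10272
Group 4: 21200 × 0.97 = 20564
Group 5: 16500 × 0.948 = 15642
Group 6: 7800 × 0.976 = 7613
Group 7: 10000 × 0.951 + 4200 × 0.584 = 9510 + 2453 = 11963
End of period: [2968, 8081, 10272, 20564, 15642, 7613, 11963]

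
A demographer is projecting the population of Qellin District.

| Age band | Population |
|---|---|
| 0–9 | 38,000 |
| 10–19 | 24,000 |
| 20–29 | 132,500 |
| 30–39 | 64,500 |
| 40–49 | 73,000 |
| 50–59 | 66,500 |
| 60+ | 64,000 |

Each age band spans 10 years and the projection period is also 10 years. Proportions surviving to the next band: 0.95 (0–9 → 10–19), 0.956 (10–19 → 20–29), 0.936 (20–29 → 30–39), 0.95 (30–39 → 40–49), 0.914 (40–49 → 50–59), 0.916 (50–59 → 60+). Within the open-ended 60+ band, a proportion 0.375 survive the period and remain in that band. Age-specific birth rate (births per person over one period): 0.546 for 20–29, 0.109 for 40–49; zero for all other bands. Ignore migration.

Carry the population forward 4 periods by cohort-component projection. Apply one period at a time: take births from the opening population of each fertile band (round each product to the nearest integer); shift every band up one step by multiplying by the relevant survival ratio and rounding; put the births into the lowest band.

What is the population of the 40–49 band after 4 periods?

30688

Call the groups 1 to 7, youngest first.
Period 1.
Births: 132500 × 0.546 = 72345  |  73000 × 0.109 = 7957 → total 80302
Group 2: 38000 × 0.95 = 36100
Group 3: 24000 × 0.956 = 22944
Group 4: 132500 × 0.936 = 124020
Group 5: 64500 × 0.95 = 61275
Group 6: 73000 × 0.914 = 66722
Group 7: 66500 × 0.916 + 64000 × 0.375 = 60914 + 24000 = 84914
Population now: 0–9=80302, 10–19=36100, 20–29=22944, 30–39=124020, 40–49=61275, 50–59=66722, 60+=84914
Period 2.
Births: 22944 × 0.546 = 12527  |  61275 × 0.109 = 6679 → total 19206
Group 2: 80302 × 0.95 = 76287
Group 3: 36100 × 0.956 = 34512
Group 4: 22944 × 0.936 = 21476
Group 5: 124020 × 0.95 = 117819
Group 6: 61275 × 0.914 = 56005
Group 7: 66722 × 0.916 + 84914 × 0.375 = 61117 + 31843 = 92960
Population now: 0–9=19206, 10–19=76287, 20–29=34512, 30–39=21476, 40–49=117819, 50–59=56005, 60+=92960
Period 3.
Births: 34512 × 0.546 = 18844  |  117819 × 0.109 = 12842 → total 31686
Group 2: 19206 × 0.95 = 18246
Group 3: 76287 × 0.956 = 72930
Group 4: 34512 × 0.936 = 32303
Group 5: 21476 × 0.95 = 20402
Group 6: 117819 × 0.914 = 107687
Group 7: 56005 × 0.916 + 92960 × 0.375 = 51301 + 34860 = 86161
Population now: 0–9=31686, 10–19=18246, 20–29=72930, 30–39=32303, 40–49=20402, 50–59=107687, 60+=86161
Period 4.
Births: 72930 × 0.546 = 39820  |  20402 × 0.109 = 2224 → total 42044
Group 2: 31686 × 0.95 = 30102
Group 3: 18246 × 0.956 = 17443
Group 4: 72930 × 0.936 = 68262
Group 5: 32303 × 0.95 = 30688
Group 6: 20402 × 0.914 = 18647
Group 7: 107687 × 0.916 + 86161 × 0.375 = 98641 + 32310 = 130951
Population now: 0–9=42044, 10–19=30102, 20–29=17443, 30–39=68262, 40–49=30688, 50–59=18647, 60+=130951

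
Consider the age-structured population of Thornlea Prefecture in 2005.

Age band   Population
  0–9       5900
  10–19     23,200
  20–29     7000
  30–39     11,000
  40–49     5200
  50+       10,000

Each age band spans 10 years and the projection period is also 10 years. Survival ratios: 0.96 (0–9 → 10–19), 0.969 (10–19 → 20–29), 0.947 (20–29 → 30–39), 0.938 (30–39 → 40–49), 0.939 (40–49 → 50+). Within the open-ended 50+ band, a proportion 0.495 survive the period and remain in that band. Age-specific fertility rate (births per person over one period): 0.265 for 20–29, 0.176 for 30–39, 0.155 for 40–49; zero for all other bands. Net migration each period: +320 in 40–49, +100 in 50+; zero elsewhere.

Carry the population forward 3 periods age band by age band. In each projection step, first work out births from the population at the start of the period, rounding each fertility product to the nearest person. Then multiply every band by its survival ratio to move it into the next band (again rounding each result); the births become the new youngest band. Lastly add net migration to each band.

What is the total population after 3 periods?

[period 1]
Births: 7000 * 0.265 = 1855 ; 11000 * 0.176 = 1936 ; 5200 * 0.155 = 806 — total 4597
10–19: 5900 * 0.96 = 5664
20–29: 23200 * 0.969 = 22481
30–39: 7000 * 0.947 = 6629
40–49: 11000 * 0.938 = 10318
50+: 5200 * 0.939 + 10000 * 0.495 = 4883 + 4950 = 9833
Net migration: 40–49 + 320 → 10638; 50+ + 100 → 9933
End of period: [4597, 5664, 22481, 6629, 10638, 9933]
[period 2]
Births: 22481 * 0.265 = 5957 ; 6629 * 0.176 = 1167 ; 10638 * 0.155 = 1649 — total 8773
10–19: 4597 * 0.96 = 4413
20–29: 5664 * 0.969 = 5488
30–39: 22481 * 0.947 = 21290
40–49: 6629 * 0.938 = 6218
50+: 10638 * 0.939 + 9933 * 0.495 = 9989 + 4917 = 14906
Net migration: 40–49 + 320 → 6538; 50+ + 100 → 15006
End of period: [8773, 4413, 5488, 21290, 6538, 15006]
[period 3]
Births: 5488 * 0.265 = 1454 ; 21290 * 0.176 = 3747 ; 6538 * 0.155 = 1013 — total 6214
10–19: 8773 * 0.96 = 8422
20–29: 4413 * 0.969 = 4276
30–39: 5488 * 0.947 = 5197
40–49: 21290 * 0.938 = 19970
50+: 6538 * 0.939 + 15006 * 0.495 = 6139 + 7428 = 13567
Net migration: 40–49 + 320 → 20290; 50+ + 100 → 13667
End of period: [6214, 8422, 4276, 5197, 20290, 13667]
Total after period 3: 6214 + 8422 + 4276 + 5197 + 20290 + 13667 = 58066

58066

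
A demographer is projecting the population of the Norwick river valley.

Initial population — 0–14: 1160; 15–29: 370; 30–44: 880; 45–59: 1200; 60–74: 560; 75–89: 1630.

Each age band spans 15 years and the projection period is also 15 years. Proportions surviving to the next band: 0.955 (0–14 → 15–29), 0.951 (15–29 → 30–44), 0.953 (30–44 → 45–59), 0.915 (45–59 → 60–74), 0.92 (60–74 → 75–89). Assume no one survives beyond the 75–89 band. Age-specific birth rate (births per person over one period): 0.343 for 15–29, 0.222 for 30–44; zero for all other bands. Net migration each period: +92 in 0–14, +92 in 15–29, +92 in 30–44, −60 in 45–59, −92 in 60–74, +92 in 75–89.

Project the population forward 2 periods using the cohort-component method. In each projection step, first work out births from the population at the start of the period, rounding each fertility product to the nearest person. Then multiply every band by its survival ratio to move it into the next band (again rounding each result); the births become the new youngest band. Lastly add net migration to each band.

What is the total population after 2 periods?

4325

Numbering the bands 1..6 from youngest to oldest:
[period 1]
Births: 370 × 0.343 = 127  |  880 × 0.222 = 195 → 322
Band 2: 1160 × 0.955 = 1108
Band 3: 370 × 0.951 = 352
Band 4: 880 × 0.953 = 839
Band 5: 1200 × 0.915 = 1098
Band 6: 560 × 0.92 = 515
Net migration: Band 1 + 92 → 414; Band 2 + 92 → 1200; Band 3 + 92 → 444; Band 4 − 60 → 779; Band 5 − 92 → 1006; Band 6 + 92 → 607
Giving 414 / 1200 / 444 / 779 / 1006 / 607.
[period 2]
Births: 1200 × 0.343 = 412  |  444 × 0.222 = 99 → 511
Band 2: 414 × 0.955 = 395
Band 3: 1200 × 0.951 = 1141
Band 4: 444 × 0.953 = 423
Band 5: 779 × 0.915 = 713
Band 6: 1006 × 0.92 = 926
Net migration: Band 1 + 92 → 603; Band 2 + 92 → 487; Band 3 + 92 → 1233; Band 4 − 60 → 363; Band 5 − 92 → 621; Band 6 + 92 → 1018
Giving 603 / 487 / 1233 / 363 / 621 / 1018.
Total after period 2: 603 + 487 + 1233 + 363 + 621 + 1018 = 4325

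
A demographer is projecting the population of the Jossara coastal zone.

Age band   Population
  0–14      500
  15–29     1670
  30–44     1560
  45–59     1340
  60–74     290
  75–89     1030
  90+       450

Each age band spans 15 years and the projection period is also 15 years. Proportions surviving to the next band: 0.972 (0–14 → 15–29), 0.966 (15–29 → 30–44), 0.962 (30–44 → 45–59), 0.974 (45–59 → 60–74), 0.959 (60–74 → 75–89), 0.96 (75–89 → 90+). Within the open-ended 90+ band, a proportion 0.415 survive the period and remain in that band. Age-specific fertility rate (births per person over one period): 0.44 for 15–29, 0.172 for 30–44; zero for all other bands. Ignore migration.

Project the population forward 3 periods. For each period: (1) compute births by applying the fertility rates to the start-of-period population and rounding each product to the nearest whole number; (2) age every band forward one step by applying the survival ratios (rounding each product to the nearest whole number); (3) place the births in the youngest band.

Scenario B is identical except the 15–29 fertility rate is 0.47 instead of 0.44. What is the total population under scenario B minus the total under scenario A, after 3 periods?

— Period 1 —
Births: 1670 * 0.44 = 735  |  1560 * 0.172 = 268 → total 1003
15–29: 500 * 0.972 = 486
30–44: 1670 * 0.966 = 1613
45–59: 1560 * 0.962 = 1501
60–74: 1340 * 0.974 = 1305
75–89: 290 * 0.959 = 278
90+: 1030 * 0.96 + 450 * 0.415 = 989 + 187 = 1176
Giving 1003 / 486 / 1613 / 1501 / 1305 / 278 / 1176.
— Period 2 —
Births: 486 * 0.44 = 214  |  1613 * 0.172 = 277 → total 491
15–29: 1003 * 0.972 = 975
30–44: 486 * 0.966 = 469
45–59: 1613 * 0.962 = 1552
60–74: 1501 * 0.974 = 1462
75–89: 1305 * 0.959 = 1251
90+: 278 * 0.96 + 1176 * 0.415 = 267 + 488 = 755
Giving 491 / 975 / 469 / 1552 / 1462 / 1251 / 755.
— Period 3 —
Births: 975 * 0.44 = 429  |  469 * 0.172 = 81 → total 510
15–29: 491 * 0.972 = 477
30–44: 975 * 0.966 = 942
45–59: 469 * 0.962 = 451
60–74: 1552 * 0.974 = 1512
75–89: 1462 * 0.959 = 1402
90+: 1251 * 0.96 + 755 * 0.415 = 1201 + 313 = 1514
Giving 510 / 477 / 942 / 451 / 1512 / 1402 / 1514.
Scenario A total after 3 periods: 6808
Scenario B projection —
— Period 1 —
Births: 1670 * 0.47 = 785  |  1560 * 0.172 = 268 → total 1053
15–29: 500 * 0.972 = 486
30–44: 1670 * 0.966 = 1613
45–59: 1560 * 0.962 = 1501
60–74: 1340 * 0.974 = 1305
75–89: 290 * 0.959 = 278
90+: 1030 * 0.96 + 450 * 0.415 = 989 + 187 = 1176
Giving 1053 / 486 / 1613 / 1501 / 1305 / 278 / 1176.
— Period 2 —
Births: 486 * 0.47 = 228  |  1613 * 0.172 = 277 → total 505
15–29: 1053 * 0.972 = 1024
30–44: 486 * 0.966 = 469
45–59: 1613 * 0.962 = 1552
60–74: 1501 * 0.974 = 1462
75–89: 1305 * 0.959 = 1251
90+: 278 * 0.96 + 1176 * 0.415 = 267 + 488 = 755
Giving 505 / 1024 / 469 / 1552 / 1462 / 1251 / 755.
— Period 3 —
Births: 1024 * 0.47 = 481  |  469 * 0.172 = 81 → total 562
15–29: 505 * 0.972 = 491
30–44: 1024 * 0.966 = 989
45–59: 469 * 0.962 = 451
60–74: 1552 * 0.974 = 1512
75–89: 1462 * 0.959 = 1402
90+: 1251 * 0.96 + 755 * 0.415 = 1201 + 313 = 1514
Giving 562 / 491 / 989 / 451 / 1512 / 1402 / 1514.
Scenario B total after 3 periods: 6921
Difference B − A = 6921 − 6808 = 113

113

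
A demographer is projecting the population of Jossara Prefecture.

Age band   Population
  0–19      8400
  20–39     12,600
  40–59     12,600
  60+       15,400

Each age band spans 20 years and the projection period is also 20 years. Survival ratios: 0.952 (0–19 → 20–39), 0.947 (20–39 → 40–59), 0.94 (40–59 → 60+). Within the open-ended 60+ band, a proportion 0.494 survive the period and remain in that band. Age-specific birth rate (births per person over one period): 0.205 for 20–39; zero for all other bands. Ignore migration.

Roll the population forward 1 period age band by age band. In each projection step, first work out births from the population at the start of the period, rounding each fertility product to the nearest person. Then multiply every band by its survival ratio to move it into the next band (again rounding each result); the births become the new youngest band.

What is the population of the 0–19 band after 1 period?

2583

Numbering the groups 1..4 from youngest to oldest:
[period 1]
Births: 12600 × 0.205 = 2583
Group 2: 8400 × 0.952 = 7997
Group 3: 12600 × 0.947 = 11932
Group 4: 12600 × 0.94 + 15400 × 0.494 = 11844 + 7608 = 19452
Population now: 0–19=2583, 20–39=7997, 40–59=11932, 60+=19452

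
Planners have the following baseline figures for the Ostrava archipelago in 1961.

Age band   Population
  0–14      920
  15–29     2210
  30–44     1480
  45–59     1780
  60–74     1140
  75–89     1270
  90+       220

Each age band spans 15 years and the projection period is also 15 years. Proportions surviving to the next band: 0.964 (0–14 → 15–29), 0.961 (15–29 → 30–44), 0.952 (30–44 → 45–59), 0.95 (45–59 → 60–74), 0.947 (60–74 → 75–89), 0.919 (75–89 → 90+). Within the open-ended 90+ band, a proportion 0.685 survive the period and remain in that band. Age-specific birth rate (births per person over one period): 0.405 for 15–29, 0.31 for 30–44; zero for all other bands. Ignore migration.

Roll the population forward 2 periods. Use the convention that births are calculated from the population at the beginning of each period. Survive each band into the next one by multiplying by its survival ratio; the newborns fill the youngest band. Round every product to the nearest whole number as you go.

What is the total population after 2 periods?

Period 1:
Births: 2210 × 0.405 = 895, 1480 × 0.31 = 459 ⇒ total 1354
15–29: 920 × 0.964 = 887
30–44: 2210 × 0.961 = 2124
45–59: 1480 × 0.952 = 1409
60–74: 1780 × 0.95 = 1691
75–89: 1140 × 0.947 = 1080
90+: 1270 × 0.919 + 220 × 0.685 = 1167 + 151 = 1318
End of period: [1354, 887, 2124, 1409, 1691, 1080, 1318]
Period 2:
Births: 887 × 0.405 = 359, 2124 × 0.31 = 658 ⇒ total 1017
15–29: 1354 × 0.964 = 1305
30–44: 887 × 0.961 = 852
45–59: 2124 × 0.952 = 2022
60–74: 1409 × 0.95 = 1339
75–89: 1691 × 0.947 = 1601
90+: 1080 × 0.919 + 1318 × 0.685 = 993 + 903 = 1896
End of period: [1017, 1305, 852, 2022, 1339, 1601, 1896]
Total after period 2: 1017 + 1305 + 852 + 2022 + 1339 + 1601 + 1896 = 10032

10032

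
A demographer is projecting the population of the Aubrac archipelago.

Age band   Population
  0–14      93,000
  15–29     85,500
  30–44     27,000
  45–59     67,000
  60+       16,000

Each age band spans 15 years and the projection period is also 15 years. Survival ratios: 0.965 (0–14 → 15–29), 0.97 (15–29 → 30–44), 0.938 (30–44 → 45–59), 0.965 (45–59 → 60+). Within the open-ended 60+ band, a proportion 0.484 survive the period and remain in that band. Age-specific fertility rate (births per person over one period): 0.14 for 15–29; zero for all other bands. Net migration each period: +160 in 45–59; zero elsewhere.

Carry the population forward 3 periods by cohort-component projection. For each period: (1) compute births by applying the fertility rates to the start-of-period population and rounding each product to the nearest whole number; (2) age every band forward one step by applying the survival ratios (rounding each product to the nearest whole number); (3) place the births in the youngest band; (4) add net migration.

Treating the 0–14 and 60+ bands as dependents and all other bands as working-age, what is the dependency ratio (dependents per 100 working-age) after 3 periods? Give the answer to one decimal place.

Let band 1 be 0–14 through band 5 = 60+.
[period 1]
Births: 85500 * 0.14 = 11970
Band 2: 93000 * 0.965 = 89745
Band 3: 85500 * 0.97 = 82935
Band 4: 27000 * 0.938 = 25326
Band 5: 67000 * 0.965 + 16000 * 0.484 = 64655 + 7744 = 72399
Net migration: Band 4 + 160 → 25486
Giving 11970 / 89745 / 82935 / 25486 / 72399.
[period 2]
Births: 89745 * 0.14 = 12564
Band 2: 11970 * 0.965 = 11551
Band 3: 89745 * 0.97 = 87053
Band 4: 82935 * 0.938 = 77793
Band 5: 25486 * 0.965 + 72399 * 0.484 = 24594 + 35041 = 59635
Net migration: Band 4 + 160 → 77953
Giving 12564 / 11551 / 87053 / 77953 / 59635.
[period 3]
Births: 11551 * 0.14 = 1617
Band 2: 12564 * 0.965 = 12124
Band 3: 11551 * 0.97 = 11204
Band 4: 87053 * 0.938 = 81656
Band 5: 77953 * 0.965 + 59635 * 0.484 = 75225 + 28863 = 104088
Net migration: Band 4 + 160 → 81816
Giving 1617 / 12124 / 11204 / 81816 / 104088.
Dependents (band 0–14 + band 60+) = 1617 + 104088 = 105705; working-age = 105144; ratio = 105705/105144 × 100 = 100.5

100.5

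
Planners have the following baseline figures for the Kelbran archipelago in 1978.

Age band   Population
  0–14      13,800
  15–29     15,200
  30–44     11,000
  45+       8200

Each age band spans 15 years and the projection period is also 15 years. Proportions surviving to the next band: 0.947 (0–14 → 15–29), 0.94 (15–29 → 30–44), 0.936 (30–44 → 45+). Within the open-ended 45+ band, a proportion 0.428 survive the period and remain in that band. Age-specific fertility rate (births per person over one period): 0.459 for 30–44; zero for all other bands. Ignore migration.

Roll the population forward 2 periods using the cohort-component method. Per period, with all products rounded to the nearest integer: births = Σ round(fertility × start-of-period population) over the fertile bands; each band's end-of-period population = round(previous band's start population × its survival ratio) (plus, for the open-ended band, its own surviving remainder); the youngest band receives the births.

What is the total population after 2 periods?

42907

Let band 1 be 0–14 through band 4 = 45+.
After projecting period 1:
Births: 11000 × 0.459 = 5049
Band 2: 13800 × 0.947 = 13069
Band 3: 15200 × 0.94 = 14288
Band 4: 11000 × 0.936 + 8200 × 0.428 = 10296 + 3510 = 13806
→ [5049, 13069, 14288, 13806]
After projecting period 2:
Births: 14288 × 0.459 = 6558
Band 2: 5049 × 0.947 = 4781
Band 3: 13069 × 0.94 = 12285
Band 4: 14288 × 0.936 + 13806 × 0.428 = 13374 + 5909 = 19283
→ [6558, 4781, 12285, 19283]
Total after period 2: 6558 + 4781 + 12285 + 19283 = 42907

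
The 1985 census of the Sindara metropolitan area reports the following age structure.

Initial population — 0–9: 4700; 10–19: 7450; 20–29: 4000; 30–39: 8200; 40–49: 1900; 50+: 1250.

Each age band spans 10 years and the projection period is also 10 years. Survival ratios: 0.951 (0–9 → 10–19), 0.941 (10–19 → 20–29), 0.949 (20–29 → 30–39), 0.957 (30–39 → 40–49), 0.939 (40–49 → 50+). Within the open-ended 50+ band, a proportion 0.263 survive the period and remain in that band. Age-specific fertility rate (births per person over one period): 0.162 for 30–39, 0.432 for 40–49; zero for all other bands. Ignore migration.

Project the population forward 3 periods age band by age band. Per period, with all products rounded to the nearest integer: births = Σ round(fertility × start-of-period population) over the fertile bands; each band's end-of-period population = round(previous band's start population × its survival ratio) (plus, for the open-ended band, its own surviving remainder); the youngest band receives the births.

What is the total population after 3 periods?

24231

Call the bands 1 to 6, youngest first.
[period 1]
Births: 8200 × 0.162 = 1328, 1900 × 0.432 = 821 — total 2149
Band 2: 4700 × 0.951 = 4470
Band 3: 7450 × 0.941 = 7010
Band 4: 4000 × 0.949 = 3796
Band 5: 8200 × 0.957 = 7847
Band 6: 1900 × 0.939 + 1250 × 0.263 = 1784 + 329 = 2113
→ [2149, 4470, 7010, 3796, 7847, 2113]
[period 2]
Births: 3796 × 0.162 = 615, 7847 × 0.432 = 3390 — total 4005
Band 2: 2149 × 0.951 = 2044
Band 3: 4470 × 0.941 = 4206
Band 4: 7010 × 0.949 = 6652
Band 5: 3796 × 0.957 = 3633
Band 6: 7847 × 0.939 + 2113 × 0.263 = 7368 + 556 = 7924
→ [4005, 2044, 4206, 6652, 3633, 7924]
[period 3]
Births: 6652 × 0.162 = 1078, 3633 × 0.432 = 1569 — total 2647
Band 2: 4005 × 0.951 = 3809
Band 3: 2044 × 0.941 = 1923
Band 4: 4206 × 0.949 = 3991
Band 5: 6652 × 0.957 = 6366
Band 6: 3633 × 0.939 + 7924 × 0.263 = 3411 + 2084 = 5495
→ [2647, 3809, 1923, 3991, 6366, 5495]
Total after period 3: 2647 + 3809 + 1923 + 3991 + 6366 + 5495 = 24231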